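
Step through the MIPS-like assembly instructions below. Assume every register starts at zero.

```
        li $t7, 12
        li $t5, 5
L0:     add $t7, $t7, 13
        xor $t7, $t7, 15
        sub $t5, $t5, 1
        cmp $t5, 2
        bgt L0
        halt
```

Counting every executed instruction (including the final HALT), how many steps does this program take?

after li $t7, 12: $t7=12
after li $t5, 5: $t5=5
after add $t7, $t7, 13: $t7=12+13=25
after xor $t7, $t7, 15: $t7=25^15=22
after sub $t5, $t5, 1: $t5=5-1=4
cmp $t5, 2  (cmp 4,2)
bgt L0: taken
after add $t7, $t7, 13: $t7=22+13=35
after xor $t7, $t7, 15: $t7=35^15=44
after sub $t5, $t5, 1: $t5=4-1=3
cmp $t5, 2  (cmp 3,2)
bgt L0: taken
after add $t7, $t7, 13: $t7=44+13=57
after xor $t7, $t7, 15: $t7=57^15=54
after sub $t5, $t5, 1: $t5=3-1=2
cmp $t5, 2  (cmp 2,2)
bgt L0: not taken
halt.
Total executed instructions: 18.

18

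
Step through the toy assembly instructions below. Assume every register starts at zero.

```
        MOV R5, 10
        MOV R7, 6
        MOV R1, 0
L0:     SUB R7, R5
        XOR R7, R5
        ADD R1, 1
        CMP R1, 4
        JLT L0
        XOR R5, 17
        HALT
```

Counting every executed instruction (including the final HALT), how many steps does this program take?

25

after MOV R5, 10: R5=10
after MOV R7, 6: R7=6
after MOV R1, 0: R1=0
after SUB R7, R5: R7=6-10=-4
after XOR R7, R5: R7=(-4)^10=-10
after ADD R1, 1: R1=0+1=1
CMP R1, 4  (cmp 1,4)
JLT L0: taken
after SUB R7, R5: R7=(-10)-10=-20
after XOR R7, R5: R7=(-20)^10=-26
after ADD R1, 1: R1=1+1=2
CMP R1, 4  (cmp 2,4)
JLT L0: taken
after SUB R7, R5: R7=(-26)-10=-36
after XOR R7, R5: R7=(-36)^10=-42
after ADD R1, 1: R1=2+1=3
CMP R1, 4  (cmp 3,4)
JLT L0: taken
after SUB R7, R5: R7=(-42)-10=-52
after XOR R7, R5: R7=(-52)^10=-58
after ADD R1, 1: R1=3+1=4
CMP R1, 4  (cmp 4,4)
JLT L0: not taken
after XOR R5, 17: R5=10^17=27
halt.
Total executed instructions: 25.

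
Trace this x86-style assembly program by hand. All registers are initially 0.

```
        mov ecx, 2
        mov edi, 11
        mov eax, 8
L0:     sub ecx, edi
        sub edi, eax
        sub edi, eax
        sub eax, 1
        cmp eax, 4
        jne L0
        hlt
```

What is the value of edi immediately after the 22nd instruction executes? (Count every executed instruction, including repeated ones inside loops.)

-31

ecx=2
edi=11
eax=8
ecx=2-11=-9
edi=11-8=3
edi=3-8=-5
eax=8-1=7
cmp eax, 4  (cmp 7,4)
jne L0: taken
ecx=(-9)-(-5)=-4
edi=(-5)-7=-12
edi=(-12)-7=-19
eax=7-1=6
cmp eax, 4  (cmp 6,4)
jne L0: taken
ecx=(-4)-(-19)=15
edi=(-19)-6=-25
edi=(-25)-6=-31
eax=6-1=5
cmp eax, 4  (cmp 5,4)
jne L0: taken
ecx=15-(-31)=46
After step 22: edi = -31.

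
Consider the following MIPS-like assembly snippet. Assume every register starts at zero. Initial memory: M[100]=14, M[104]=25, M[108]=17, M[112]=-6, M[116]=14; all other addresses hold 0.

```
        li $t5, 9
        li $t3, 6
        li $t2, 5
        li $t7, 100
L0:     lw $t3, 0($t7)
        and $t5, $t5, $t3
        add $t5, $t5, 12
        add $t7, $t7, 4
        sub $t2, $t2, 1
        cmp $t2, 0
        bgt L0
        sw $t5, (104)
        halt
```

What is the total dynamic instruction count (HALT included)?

41

after li $t5, 9: $t5=9
after li $t3, 6: $t3=6
after li $t2, 5: $t2=5
after li $t7, 100: $t7=100
after lw $t3, 0($t7): $t3=M[100]=14
after and $t5, $t5, $t3: $t5=9&14=8
after add $t5, $t5, 12: $t5=8+12=20
after add $t7, $t7, 4: $t7=100+4=104
after sub $t2, $t2, 1: $t2=5-1=4
cmp $t2, 0  (cmp 4,0)
bgt L0: taken
after lw $t3, 0($t7): $t3=M[104]=25
after and $t5, $t5, $t3: $t5=20&25=16
after add $t5, $t5, 12: $t5=16+12=28
after add $t7, $t7, 4: $t7=104+4=108
after sub $t2, $t2, 1: $t2=4-1=3
cmp $t2, 0  (cmp 3,0)
bgt L0: taken
after lw $t3, 0($t7): $t3=M[108]=17
after and $t5, $t5, $t3: $t5=28&17=16
after add $t5, $t5, 12: $t5=16+12=28
after add $t7, $t7, 4: $t7=108+4=112
after sub $t2, $t2, 1: $t2=3-1=2
cmp $t2, 0  (cmp 2,0)
bgt L0: taken
after lw $t3, 0($t7): $t3=M[112]=-6
after and $t5, $t5, $t3: $t5=28&(-6)=24
after add $t5, $t5, 12: $t5=24+12=36
after add $t7, $t7, 4: $t7=112+4=116
after sub $t2, $t2, 1: $t2=2-1=1
cmp $t2, 0  (cmp 1,0)
bgt L0: taken
after lw $t3, 0($t7): $t3=M[116]=14
after and $t5, $t5, $t3: $t5=36&14=4
after add $t5, $t5, 12: $t5=4+12=16
after add $t7, $t7, 4: $t7=116+4=120
after sub $t2, $t2, 1: $t2=1-1=0
cmp $t2, 0  (cmp 0,0)
bgt L0: not taken
sw $t5, (104) → M[104]=16
halt.
Total executed instructions: 41.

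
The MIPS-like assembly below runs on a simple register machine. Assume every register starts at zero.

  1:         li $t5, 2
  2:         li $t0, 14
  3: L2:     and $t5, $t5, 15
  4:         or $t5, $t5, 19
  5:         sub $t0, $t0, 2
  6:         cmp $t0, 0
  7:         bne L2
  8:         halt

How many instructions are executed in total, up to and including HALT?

38

$t5=2
$t0=14
$t5=2&15=2
$t5=2|19=19
$t0=14-2=12
cmp $t0, 0  (cmp 12,0)
bne L2: taken
$t5=19&15=3
$t5=3|19=19
$t0=12-2=10
cmp $t0, 0  (cmp 10,0)
bne L2: taken
$t5=19&15=3
$t5=3|19=19
$t0=10-2=8
cmp $t0, 0  (cmp 8,0)
bne L2: taken
$t5=19&15=3
$t5=3|19=19
$t0=8-2=6
cmp $t0, 0  (cmp 6,0)
bne L2: taken
$t5=19&15=3
$t5=3|19=19
$t0=6-2=4
cmp $t0, 0  (cmp 4,0)
bne L2: taken
$t5=19&15=3
$t5=3|19=19
$t0=4-2=2
cmp $t0, 0  (cmp 2,0)
bne L2: taken
$t5=19&15=3
$t5=3|19=19
$t0=2-2=0
cmp $t0, 0  (cmp 0,0)
bne L2: not taken
halt.
Total executed instructions: 38.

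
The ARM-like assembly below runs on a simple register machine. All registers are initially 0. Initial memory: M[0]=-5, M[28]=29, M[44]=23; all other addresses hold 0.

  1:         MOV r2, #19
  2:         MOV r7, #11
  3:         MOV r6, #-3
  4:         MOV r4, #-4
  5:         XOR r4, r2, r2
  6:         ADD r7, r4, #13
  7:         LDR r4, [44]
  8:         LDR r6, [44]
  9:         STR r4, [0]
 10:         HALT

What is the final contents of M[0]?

after MOV r2, #19: r2=19
after MOV r7, #11: r7=11
after MOV r6, #-3: r6=-3
after MOV r4, #-4: r4=-4
after XOR r4, r2, r2: r4=19^19=0
after ADD r7, r4, #13: r7=0+13=13
after LDR r4, [44]: r4=M[44]=23
after LDR r6, [44]: r6=M[44]=23
STR r4, [0] → M[0]=23
halt.

23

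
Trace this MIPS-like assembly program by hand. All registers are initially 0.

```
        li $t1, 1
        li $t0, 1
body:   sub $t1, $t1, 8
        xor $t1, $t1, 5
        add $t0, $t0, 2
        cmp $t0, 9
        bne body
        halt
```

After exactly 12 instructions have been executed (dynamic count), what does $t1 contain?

li $t1, 1 → $t1=1
li $t0, 1 → $t0=1
sub $t1, $t1, 8 → $t1=1-8=-7
xor $t1, $t1, 5 → $t1=(-7)^5=-4
add $t0, $t0, 2 → $t0=1+2=3
cmp $t0, 9  (cmp 3,9)
bne body: taken
sub $t1, $t1, 8 → $t1=(-4)-8=-12
xor $t1, $t1, 5 → $t1=(-12)^5=-15
add $t0, $t0, 2 → $t0=3+2=5
cmp $t0, 9  (cmp 5,9)
bne body: taken
After step 12: $t1 = -15.

-15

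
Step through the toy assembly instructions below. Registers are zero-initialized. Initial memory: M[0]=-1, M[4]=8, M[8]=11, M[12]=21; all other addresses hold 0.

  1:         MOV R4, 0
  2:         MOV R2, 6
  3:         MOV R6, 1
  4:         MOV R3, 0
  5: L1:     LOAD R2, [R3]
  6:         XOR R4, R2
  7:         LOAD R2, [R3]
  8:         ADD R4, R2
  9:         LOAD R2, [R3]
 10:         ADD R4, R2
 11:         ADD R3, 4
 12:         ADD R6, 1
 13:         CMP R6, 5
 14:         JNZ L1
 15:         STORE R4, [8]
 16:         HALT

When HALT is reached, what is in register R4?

91

R4=0
R2=6
R6=1
R3=0
R2=M[0]=-1
R4=0^(-1)=-1
R2=M[0]=-1
R4=(-1)+(-1)=-2
R2=M[0]=-1
R4=(-2)+(-1)=-3
R3=0+4=4
R6=1+1=2
CMP R6, 5  (cmp 2,5)
JNZ L1: taken
R2=M[4]=8
R4=(-3)^8=-11
R2=M[4]=8
R4=(-11)+8=-3
R2=M[4]=8
R4=(-3)+8=5
R3=4+4=8
R6=2+1=3
CMP R6, 5  (cmp 3,5)
JNZ L1: taken
R2=M[8]=11
R4=5^11=14
R2=M[8]=11
R4=14+11=25
R2=M[8]=11
R4=25+11=36
R3=8+4=12
R6=3+1=4
CMP R6, 5  (cmp 4,5)
JNZ L1: taken
R2=M[12]=21
R4=36^21=49
R2=M[12]=21
R4=49+21=70
R2=M[12]=21
R4=70+21=91
R3=12+4=16
R6=4+1=5
CMP R6, 5  (cmp 5,5)
JNZ L1: not taken
STORE R4, [8] → M[8]=91
halt.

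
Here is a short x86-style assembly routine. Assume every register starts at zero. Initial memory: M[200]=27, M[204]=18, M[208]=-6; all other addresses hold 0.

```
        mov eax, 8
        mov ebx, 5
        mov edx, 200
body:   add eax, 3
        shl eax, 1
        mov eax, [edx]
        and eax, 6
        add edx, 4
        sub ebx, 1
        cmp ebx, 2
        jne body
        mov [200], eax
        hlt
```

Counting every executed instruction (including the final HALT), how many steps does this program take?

29

mov eax, 8 → eax=8
mov ebx, 5 → ebx=5
mov edx, 200 → edx=200
add eax, 3 → eax=8+3=11
shl eax, 1 → eax=11<<1=22
mov eax, [edx] → eax=M[200]=27
and eax, 6 → eax=27&6=2
add edx, 4 → edx=200+4=204
sub ebx, 1 → ebx=5-1=4
cmp ebx, 2  (cmp 4,2)
jne body: taken
add eax, 3 → eax=2+3=5
shl eax, 1 → eax=5<<1=10
mov eax, [edx] → eax=M[204]=18
and eax, 6 → eax=18&6=2
add edx, 4 → edx=204+4=208
sub ebx, 1 → ebx=4-1=3
cmp ebx, 2  (cmp 3,2)
jne body: taken
add eax, 3 → eax=2+3=5
shl eax, 1 → eax=5<<1=10
mov eax, [edx] → eax=M[208]=-6
and eax, 6 → eax=(-6)&6=2
add edx, 4 → edx=208+4=212
sub ebx, 1 → ebx=3-1=2
cmp ebx, 2  (cmp 2,2)
jne body: not taken
mov [200], eax → M[200]=2
halt.
Total executed instructions: 29.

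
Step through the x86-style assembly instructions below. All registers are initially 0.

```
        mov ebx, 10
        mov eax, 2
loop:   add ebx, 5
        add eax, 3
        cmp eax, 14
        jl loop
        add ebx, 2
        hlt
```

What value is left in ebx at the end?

32

ebx=10
eax=2
ebx=10+5=15
eax=2+3=5
cmp eax, 14  (cmp 5,14)
jl loop: taken
ebx=15+5=20
eax=5+3=8
cmp eax, 14  (cmp 8,14)
jl loop: taken
ebx=20+5=25
eax=8+3=11
cmp eax, 14  (cmp 11,14)
jl loop: taken
ebx=25+5=30
eax=11+3=14
cmp eax, 14  (cmp 14,14)
jl loop: not taken
ebx=30+2=32
halt.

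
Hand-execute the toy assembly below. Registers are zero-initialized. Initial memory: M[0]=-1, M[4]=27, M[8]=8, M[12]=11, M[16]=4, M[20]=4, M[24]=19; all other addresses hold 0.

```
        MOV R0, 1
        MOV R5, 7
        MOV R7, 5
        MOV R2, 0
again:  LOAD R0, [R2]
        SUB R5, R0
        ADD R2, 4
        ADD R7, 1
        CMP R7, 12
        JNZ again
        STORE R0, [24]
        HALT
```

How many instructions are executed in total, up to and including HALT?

48

R0=1
R5=7
R7=5
R2=0
R0=M[0]=-1
R5=7-(-1)=8
R2=0+4=4
R7=5+1=6
CMP R7, 12  (cmp 6,12)
JNZ again: taken
R0=M[4]=27
R5=8-27=-19
R2=4+4=8
R7=6+1=7
CMP R7, 12  (cmp 7,12)
JNZ again: taken
R0=M[8]=8
R5=(-19)-8=-27
R2=8+4=12
R7=7+1=8
CMP R7, 12  (cmp 8,12)
JNZ again: taken
R0=M[12]=11
R5=(-27)-11=-38
R2=12+4=16
R7=8+1=9
CMP R7, 12  (cmp 9,12)
JNZ again: taken
R0=M[16]=4
R5=(-38)-4=-42
R2=16+4=20
R7=9+1=10
CMP R7, 12  (cmp 10,12)
JNZ again: taken
R0=M[20]=4
R5=(-42)-4=-46
R2=20+4=24
R7=10+1=11
CMP R7, 12  (cmp 11,12)
JNZ again: taken
R0=M[24]=19
R5=(-46)-19=-65
R2=24+4=28
R7=11+1=12
CMP R7, 12  (cmp 12,12)
JNZ again: not taken
STORE R0, [24] → M[24]=19
halt.
Total executed instructions: 48.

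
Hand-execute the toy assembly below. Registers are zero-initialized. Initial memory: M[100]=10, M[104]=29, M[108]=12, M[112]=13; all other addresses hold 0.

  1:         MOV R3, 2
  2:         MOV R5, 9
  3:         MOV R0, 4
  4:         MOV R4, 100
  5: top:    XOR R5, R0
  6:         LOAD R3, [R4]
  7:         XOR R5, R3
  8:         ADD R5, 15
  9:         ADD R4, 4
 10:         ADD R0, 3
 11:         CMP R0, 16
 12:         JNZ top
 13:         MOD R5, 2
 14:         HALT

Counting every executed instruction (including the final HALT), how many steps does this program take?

R3=2
R5=9
R0=4
R4=100
R5=9^4=13
R3=M[100]=10
R5=13^10=7
R5=7+15=22
R4=100+4=104
R0=4+3=7
CMP R0, 16  (cmp 7,16)
JNZ top: taken
R5=22^7=17
R3=M[104]=29
R5=17^29=12
R5=12+15=27
R4=104+4=108
R0=7+3=10
CMP R0, 16  (cmp 10,16)
JNZ top: taken
R5=27^10=17
R3=M[108]=12
R5=17^12=29
R5=29+15=44
R4=108+4=112
R0=10+3=13
CMP R0, 16  (cmp 13,16)
JNZ top: taken
R5=44^13=33
R3=M[112]=13
R5=33^13=44
R5=44+15=59
R4=112+4=116
R0=13+3=16
CMP R0, 16  (cmp 16,16)
JNZ top: not taken
R5=59%2=1
halt.
Total executed instructions: 38.

38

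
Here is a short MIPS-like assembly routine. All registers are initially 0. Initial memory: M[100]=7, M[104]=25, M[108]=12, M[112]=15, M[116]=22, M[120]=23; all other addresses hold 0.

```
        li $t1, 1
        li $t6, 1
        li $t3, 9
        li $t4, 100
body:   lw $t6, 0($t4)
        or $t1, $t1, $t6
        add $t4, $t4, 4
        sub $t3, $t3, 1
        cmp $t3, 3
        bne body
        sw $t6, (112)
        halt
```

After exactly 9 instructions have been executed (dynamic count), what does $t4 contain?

104

li $t1, 1 → $t1=1
li $t6, 1 → $t6=1
li $t3, 9 → $t3=9
li $t4, 100 → $t4=100
lw $t6, 0($t4) → $t6=M[100]=7
or $t1, $t1, $t6 → $t1=1|7=7
add $t4, $t4, 4 → $t4=100+4=104
sub $t3, $t3, 1 → $t3=9-1=8
cmp $t3, 3  (cmp 8,3)
After step 9: $t4 = 104.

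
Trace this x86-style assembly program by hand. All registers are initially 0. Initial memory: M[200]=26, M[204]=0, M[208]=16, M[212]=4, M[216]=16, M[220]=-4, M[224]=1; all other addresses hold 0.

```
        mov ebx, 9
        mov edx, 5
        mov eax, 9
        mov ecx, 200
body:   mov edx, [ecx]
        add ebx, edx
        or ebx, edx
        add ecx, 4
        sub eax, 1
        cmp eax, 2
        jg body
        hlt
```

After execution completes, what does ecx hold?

mov ebx, 9 → ebx=9
mov edx, 5 → edx=5
mov eax, 9 → eax=9
mov ecx, 200 → ecx=200
mov edx, [ecx] → edx=M[200]=26
add ebx, edx → ebx=9+26=35
or ebx, edx → ebx=35|26=59
add ecx, 4 → ecx=200+4=204
sub eax, 1 → eax=9-1=8
cmp eax, 2  (cmp 8,2)
jg body: taken
mov edx, [ecx] → edx=M[204]=0
add ebx, edx → ebx=59+0=59
or ebx, edx → ebx=59|0=59
add ecx, 4 → ecx=204+4=208
sub eax, 1 → eax=8-1=7
cmp eax, 2  (cmp 7,2)
jg body: taken
mov edx, [ecx] → edx=M[208]=16
add ebx, edx → ebx=59+16=75
or ebx, edx → ebx=75|16=91
add ecx, 4 → ecx=208+4=212
sub eax, 1 → eax=7-1=6
cmp eax, 2  (cmp 6,2)
jg body: taken
mov edx, [ecx] → edx=M[212]=4
add ebx, edx → ebx=91+4=95
or ebx, edx → ebx=95|4=95
add ecx, 4 → ecx=212+4=216
sub eax, 1 → eax=6-1=5
cmp eax, 2  (cmp 5,2)
jg body: taken
mov edx, [ecx] → edx=M[216]=16
add ebx, edx → ebx=95+16=111
or ebx, edx → ebx=111|16=127
add ecx, 4 → ecx=216+4=220
sub eax, 1 → eax=5-1=4
cmp eax, 2  (cmp 4,2)
jg body: taken
mov edx, [ecx] → edx=M[220]=-4
add ebx, edx → ebx=127+(-4)=123
or ebx, edx → ebx=123|(-4)=-1
add ecx, 4 → ecx=220+4=224
sub eax, 1 → eax=4-1=3
cmp eax, 2  (cmp 3,2)
jg body: taken
mov edx, [ecx] → edx=M[224]=1
add ebx, edx → ebx=(-1)+1=0
or ebx, edx → ebx=0|1=1
add ecx, 4 → ecx=224+4=228
sub eax, 1 → eax=3-1=2
cmp eax, 2  (cmp 2,2)
jg body: not taken
halt.

228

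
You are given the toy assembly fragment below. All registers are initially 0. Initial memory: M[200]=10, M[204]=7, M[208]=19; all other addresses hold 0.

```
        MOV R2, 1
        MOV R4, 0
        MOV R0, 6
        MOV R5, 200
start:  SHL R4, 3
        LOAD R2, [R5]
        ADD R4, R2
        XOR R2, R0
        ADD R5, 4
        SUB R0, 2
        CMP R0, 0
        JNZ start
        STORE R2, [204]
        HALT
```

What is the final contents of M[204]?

17

after MOV R2, 1: R2=1
after MOV R4, 0: R4=0
after MOV R0, 6: R0=6
after MOV R5, 200: R5=200
after SHL R4, 3: R4=0<<3=0
after LOAD R2, [R5]: R2=M[200]=10
after ADD R4, R2: R4=0+10=10
after XOR R2, R0: R2=10^6=12
after ADD R5, 4: R5=200+4=204
after SUB R0, 2: R0=6-2=4
CMP R0, 0  (cmp 4,0)
JNZ start: taken
after SHL R4, 3: R4=10<<3=80
after LOAD R2, [R5]: R2=M[204]=7
after ADD R4, R2: R4=80+7=87
after XOR R2, R0: R2=7^4=3
after ADD R5, 4: R5=204+4=208
after SUB R0, 2: R0=4-2=2
CMP R0, 0  (cmp 2,0)
JNZ start: taken
after SHL R4, 3: R4=87<<3=696
after LOAD R2, [R5]: R2=M[208]=19
after ADD R4, R2: R4=696+19=715
after XOR R2, R0: R2=19^2=17
after ADD R5, 4: R5=208+4=212
after SUB R0, 2: R0=2-2=0
CMP R0, 0  (cmp 0,0)
JNZ start: not taken
STORE R2, [204] → M[204]=17
halt.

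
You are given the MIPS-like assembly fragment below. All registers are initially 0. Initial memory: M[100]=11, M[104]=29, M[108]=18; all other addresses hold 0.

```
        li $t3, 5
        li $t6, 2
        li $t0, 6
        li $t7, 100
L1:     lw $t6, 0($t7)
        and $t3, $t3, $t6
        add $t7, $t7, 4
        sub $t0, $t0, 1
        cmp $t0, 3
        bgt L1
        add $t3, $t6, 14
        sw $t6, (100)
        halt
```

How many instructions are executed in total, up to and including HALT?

li $t3, 5 → $t3=5
li $t6, 2 → $t6=2
li $t0, 6 → $t0=6
li $t7, 100 → $t7=100
lw $t6, 0($t7) → $t6=M[100]=11
and $t3, $t3, $t6 → $t3=5&11=1
add $t7, $t7, 4 → $t7=100+4=104
sub $t0, $t0, 1 → $t0=6-1=5
cmp $t0, 3  (cmp 5,3)
bgt L1: taken
lw $t6, 0($t7) → $t6=M[104]=29
and $t3, $t3, $t6 → $t3=1&29=1
add $t7, $t7, 4 → $t7=104+4=108
sub $t0, $t0, 1 → $t0=5-1=4
cmp $t0, 3  (cmp 4,3)
bgt L1: taken
lw $t6, 0($t7) → $t6=M[108]=18
and $t3, $t3, $t6 → $t3=1&18=0
add $t7, $t7, 4 → $t7=108+4=112
sub $t0, $t0, 1 → $t0=4-1=3
cmp $t0, 3  (cmp 3,3)
bgt L1: not taken
add $t3, $t6, 14 → $t3=18+14=32
sw $t6, (100) → M[100]=18
halt.
Total executed instructions: 25.

25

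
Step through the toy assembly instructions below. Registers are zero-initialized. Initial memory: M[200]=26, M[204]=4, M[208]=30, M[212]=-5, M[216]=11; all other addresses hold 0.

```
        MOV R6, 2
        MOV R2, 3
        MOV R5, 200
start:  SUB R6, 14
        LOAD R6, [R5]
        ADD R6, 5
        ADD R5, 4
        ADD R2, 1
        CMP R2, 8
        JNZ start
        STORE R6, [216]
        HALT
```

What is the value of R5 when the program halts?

220

MOV R6, 2 → R6=2
MOV R2, 3 → R2=3
MOV R5, 200 → R5=200
SUB R6, 14 → R6=2-14=-12
LOAD R6, [R5] → R6=M[200]=26
ADD R6, 5 → R6=26+5=31
ADD R5, 4 → R5=200+4=204
ADD R2, 1 → R2=3+1=4
CMP R2, 8  (cmp 4,8)
JNZ start: taken
SUB R6, 14 → R6=31-14=17
LOAD R6, [R5] → R6=M[204]=4
ADD R6, 5 → R6=4+5=9
ADD R5, 4 → R5=204+4=208
ADD R2, 1 → R2=4+1=5
CMP R2, 8  (cmp 5,8)
JNZ start: taken
SUB R6, 14 → R6=9-14=-5
LOAD R6, [R5] → R6=M[208]=30
ADD R6, 5 → R6=30+5=35
ADD R5, 4 → R5=208+4=212
ADD R2, 1 → R2=5+1=6
CMP R2, 8  (cmp 6,8)
JNZ start: taken
SUB R6, 14 → R6=35-14=21
LOAD R6, [R5] → R6=M[212]=-5
ADD R6, 5 → R6=(-5)+5=0
ADD R5, 4 → R5=212+4=216
ADD R2, 1 → R2=6+1=7
CMP R2, 8  (cmp 7,8)
JNZ start: taken
SUB R6, 14 → R6=0-14=-14
LOAD R6, [R5] → R6=M[216]=11
ADD R6, 5 → R6=11+5=16
ADD R5, 4 → R5=216+4=220
ADD R2, 1 → R2=7+1=8
CMP R2, 8  (cmp 8,8)
JNZ start: not taken
STORE R6, [216] → M[216]=16
halt.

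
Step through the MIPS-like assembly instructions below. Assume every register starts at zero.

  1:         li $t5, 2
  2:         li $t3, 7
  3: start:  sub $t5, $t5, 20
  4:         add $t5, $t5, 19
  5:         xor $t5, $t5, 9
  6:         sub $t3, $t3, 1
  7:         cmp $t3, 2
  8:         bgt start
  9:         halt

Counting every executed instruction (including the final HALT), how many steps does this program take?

33

li $t5, 2 → $t5=2
li $t3, 7 → $t3=7
sub $t5, $t5, 20 → $t5=2-20=-18
add $t5, $t5, 19 → $t5=(-18)+19=1
xor $t5, $t5, 9 → $t5=1^9=8
sub $t3, $t3, 1 → $t3=7-1=6
cmp $t3, 2  (cmp 6,2)
bgt start: taken
sub $t5, $t5, 20 → $t5=8-20=-12
add $t5, $t5, 19 → $t5=(-12)+19=7
xor $t5, $t5, 9 → $t5=7^9=14
sub $t3, $t3, 1 → $t3=6-1=5
cmp $t3, 2  (cmp 5,2)
bgt start: taken
sub $t5, $t5, 20 → $t5=14-20=-6
add $t5, $t5, 19 → $t5=(-6)+19=13
xor $t5, $t5, 9 → $t5=13^9=4
sub $t3, $t3, 1 → $t3=5-1=4
cmp $t3, 2  (cmp 4,2)
bgt start: taken
sub $t5, $t5, 20 → $t5=4-20=-16
add $t5, $t5, 19 → $t5=(-16)+19=3
xor $t5, $t5, 9 → $t5=3^9=10
sub $t3, $t3, 1 → $t3=4-1=3
cmp $t3, 2  (cmp 3,2)
bgt start: taken
sub $t5, $t5, 20 → $t5=10-20=-10
add $t5, $t5, 19 → $t5=(-10)+19=9
xor $t5, $t5, 9 → $t5=9^9=0
sub $t3, $t3, 1 → $t3=3-1=2
cmp $t3, 2  (cmp 2,2)
bgt start: not taken
halt.
Total executed instructions: 33.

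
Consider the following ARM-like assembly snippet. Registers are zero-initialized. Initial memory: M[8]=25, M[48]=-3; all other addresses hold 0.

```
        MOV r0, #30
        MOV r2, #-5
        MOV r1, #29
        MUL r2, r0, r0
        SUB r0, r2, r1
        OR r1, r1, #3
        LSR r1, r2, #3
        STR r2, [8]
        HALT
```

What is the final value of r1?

MOV r0, #30 → r0=30
MOV r2, #-5 → r2=-5
MOV r1, #29 → r1=29
MUL r2, r0, r0 → r2=30*30=900
SUB r0, r2, r1 → r0=900-29=871
OR r1, r1, #3 → r1=29|3=31
LSR r1, r2, #3 → r1=900>>3=112
STR r2, [8] → M[8]=900
halt.

112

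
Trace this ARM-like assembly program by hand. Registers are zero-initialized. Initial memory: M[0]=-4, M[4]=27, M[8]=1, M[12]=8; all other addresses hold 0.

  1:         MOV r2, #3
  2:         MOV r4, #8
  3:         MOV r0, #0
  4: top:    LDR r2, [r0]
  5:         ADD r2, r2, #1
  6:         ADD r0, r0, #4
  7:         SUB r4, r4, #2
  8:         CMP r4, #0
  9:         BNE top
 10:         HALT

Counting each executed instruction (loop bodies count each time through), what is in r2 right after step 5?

-3

r2=3
r4=8
r0=0
r2=M[0]=-4
r2=(-4)+1=-3
After step 5: r2 = -3.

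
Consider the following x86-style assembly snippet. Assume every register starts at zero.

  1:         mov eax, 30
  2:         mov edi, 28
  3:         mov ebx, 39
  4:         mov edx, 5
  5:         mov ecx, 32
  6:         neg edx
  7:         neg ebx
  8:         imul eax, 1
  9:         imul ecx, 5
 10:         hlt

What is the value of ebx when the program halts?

-39

mov eax, 30 → eax=30
mov edi, 28 → edi=28
mov ebx, 39 → ebx=39
mov edx, 5 → edx=5
mov ecx, 32 → ecx=32
neg edx → edx=-(5)=-5
neg ebx → ebx=-(39)=-39
imul eax, 1 → eax=30*1=30
imul ecx, 5 → ecx=32*5=160
halt.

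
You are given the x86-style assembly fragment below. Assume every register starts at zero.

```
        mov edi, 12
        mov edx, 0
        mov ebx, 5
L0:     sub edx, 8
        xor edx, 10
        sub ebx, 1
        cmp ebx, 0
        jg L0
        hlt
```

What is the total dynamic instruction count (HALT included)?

after mov edi, 12: edi=12
after mov edx, 0: edx=0
after mov ebx, 5: ebx=5
after sub edx, 8: edx=0-8=-8
after xor edx, 10: edx=(-8)^10=-14
after sub ebx, 1: ebx=5-1=4
cmp ebx, 0  (cmp 4,0)
jg L0: taken
after sub edx, 8: edx=(-14)-8=-22
after xor edx, 10: edx=(-22)^10=-32
after sub ebx, 1: ebx=4-1=3
cmp ebx, 0  (cmp 3,0)
jg L0: taken
after sub edx, 8: edx=(-32)-8=-40
after xor edx, 10: edx=(-40)^10=-46
after sub ebx, 1: ebx=3-1=2
cmp ebx, 0  (cmp 2,0)
jg L0: taken
after sub edx, 8: edx=(-46)-8=-54
after xor edx, 10: edx=(-54)^10=-64
after sub ebx, 1: ebx=2-1=1
cmp ebx, 0  (cmp 1,0)
jg L0: taken
after sub edx, 8: edx=(-64)-8=-72
after xor edx, 10: edx=(-72)^10=-78
after sub ebx, 1: ebx=1-1=0
cmp ebx, 0  (cmp 0,0)
jg L0: not taken
halt.
Total executed instructions: 29.

29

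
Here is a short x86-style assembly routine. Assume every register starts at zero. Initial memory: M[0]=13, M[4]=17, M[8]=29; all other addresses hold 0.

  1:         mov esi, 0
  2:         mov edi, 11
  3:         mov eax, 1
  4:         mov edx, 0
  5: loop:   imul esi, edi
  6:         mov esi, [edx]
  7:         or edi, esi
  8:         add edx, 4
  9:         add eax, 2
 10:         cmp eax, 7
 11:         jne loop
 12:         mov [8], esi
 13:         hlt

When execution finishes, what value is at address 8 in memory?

29

after mov esi, 0: esi=0
after mov edi, 11: edi=11
after mov eax, 1: eax=1
after mov edx, 0: edx=0
after imul esi, edi: esi=0*11=0
after mov esi, [edx]: esi=M[0]=13
after or edi, esi: edi=11|13=15
after add edx, 4: edx=0+4=4
after add eax, 2: eax=1+2=3
cmp eax, 7  (cmp 3,7)
jne loop: taken
after imul esi, edi: esi=13*15=195
after mov esi, [edx]: esi=M[4]=17
after or edi, esi: edi=15|17=31
after add edx, 4: edx=4+4=8
after add eax, 2: eax=3+2=5
cmp eax, 7  (cmp 5,7)
jne loop: taken
after imul esi, edi: esi=17*31=527
after mov esi, [edx]: esi=M[8]=29
after or edi, esi: edi=31|29=31
after add edx, 4: edx=8+4=12
after add eax, 2: eax=5+2=7
cmp eax, 7  (cmp 7,7)
jne loop: not taken
mov [8], esi → M[8]=29
halt.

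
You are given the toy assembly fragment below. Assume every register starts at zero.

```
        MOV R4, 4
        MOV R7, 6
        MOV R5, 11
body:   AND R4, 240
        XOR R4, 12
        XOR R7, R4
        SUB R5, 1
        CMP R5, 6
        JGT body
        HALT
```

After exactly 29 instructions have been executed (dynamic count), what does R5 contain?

MOV R4, 4 → R4=4
MOV R7, 6 → R7=6
MOV R5, 11 → R5=11
AND R4, 240 → R4=4&240=0
XOR R4, 12 → R4=0^12=12
XOR R7, R4 → R7=6^12=10
SUB R5, 1 → R5=11-1=10
CMP R5, 6  (cmp 10,6)
JGT body: taken
AND R4, 240 → R4=12&240=0
XOR R4, 12 → R4=0^12=12
XOR R7, R4 → R7=10^12=6
SUB R5, 1 → R5=10-1=9
CMP R5, 6  (cmp 9,6)
JGT body: taken
AND R4, 240 → R4=12&240=0
XOR R4, 12 → R4=0^12=12
XOR R7, R4 → R7=6^12=10
SUB R5, 1 → R5=9-1=8
CMP R5, 6  (cmp 8,6)
JGT body: taken
AND R4, 240 → R4=12&240=0
XOR R4, 12 → R4=0^12=12
XOR R7, R4 → R7=10^12=6
SUB R5, 1 → R5=8-1=7
CMP R5, 6  (cmp 7,6)
JGT body: taken
AND R4, 240 → R4=12&240=0
XOR R4, 12 → R4=0^12=12
After step 29: R5 = 7.

7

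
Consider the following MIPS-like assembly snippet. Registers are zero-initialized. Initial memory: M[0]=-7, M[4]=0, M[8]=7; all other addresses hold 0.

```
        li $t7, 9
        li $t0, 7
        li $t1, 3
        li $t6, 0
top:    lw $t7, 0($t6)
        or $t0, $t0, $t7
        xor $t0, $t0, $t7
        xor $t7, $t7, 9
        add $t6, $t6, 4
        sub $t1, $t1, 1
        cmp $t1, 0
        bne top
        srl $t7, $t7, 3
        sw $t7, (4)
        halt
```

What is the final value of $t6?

li $t7, 9 → $t7=9
li $t0, 7 → $t0=7
li $t1, 3 → $t1=3
li $t6, 0 → $t6=0
lw $t7, 0($t6) → $t7=M[0]=-7
or $t0, $t0, $t7 → $t0=7|(-7)=-1
xor $t0, $t0, $t7 → $t0=(-1)^(-7)=6
xor $t7, $t7, 9 → $t7=(-7)^9=-16
add $t6, $t6, 4 → $t6=0+4=4
sub $t1, $t1, 1 → $t1=3-1=2
cmp $t1, 0  (cmp 2,0)
bne top: taken
lw $t7, 0($t6) → $t7=M[4]=0
or $t0, $t0, $t7 → $t0=6|0=6
xor $t0, $t0, $t7 → $t0=6^0=6
xor $t7, $t7, 9 → $t7=0^9=9
add $t6, $t6, 4 → $t6=4+4=8
sub $t1, $t1, 1 → $t1=2-1=1
cmp $t1, 0  (cmp 1,0)
bne top: taken
lw $t7, 0($t6) → $t7=M[8]=7
or $t0, $t0, $t7 → $t0=6|7=7
xor $t0, $t0, $t7 → $t0=7^7=0
xor $t7, $t7, 9 → $t7=7^9=14
add $t6, $t6, 4 → $t6=8+4=12
sub $t1, $t1, 1 → $t1=1-1=0
cmp $t1, 0  (cmp 0,0)
bne top: not taken
srl $t7, $t7, 3 → $t7=14>>3=1
sw $t7, (4) → M[4]=1
halt.

12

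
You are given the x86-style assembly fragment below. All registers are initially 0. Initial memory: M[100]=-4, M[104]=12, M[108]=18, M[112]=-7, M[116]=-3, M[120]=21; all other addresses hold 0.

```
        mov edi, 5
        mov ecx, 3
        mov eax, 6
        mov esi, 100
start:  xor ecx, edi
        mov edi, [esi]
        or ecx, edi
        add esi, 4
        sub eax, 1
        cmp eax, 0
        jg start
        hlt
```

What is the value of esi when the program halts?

124

edi=5
ecx=3
eax=6
esi=100
ecx=3^5=6
edi=M[100]=-4
ecx=6|(-4)=-2
esi=100+4=104
eax=6-1=5
cmp eax, 0  (cmp 5,0)
jg start: taken
ecx=(-2)^(-4)=2
edi=M[104]=12
ecx=2|12=14
esi=104+4=108
eax=5-1=4
cmp eax, 0  (cmp 4,0)
jg start: taken
ecx=14^12=2
edi=M[108]=18
ecx=2|18=18
esi=108+4=112
eax=4-1=3
cmp eax, 0  (cmp 3,0)
jg start: taken
ecx=18^18=0
edi=M[112]=-7
ecx=0|(-7)=-7
esi=112+4=116
eax=3-1=2
cmp eax, 0  (cmp 2,0)
jg start: taken
ecx=(-7)^(-7)=0
edi=M[116]=-3
ecx=0|(-3)=-3
esi=116+4=120
eax=2-1=1
cmp eax, 0  (cmp 1,0)
jg start: taken
ecx=(-3)^(-3)=0
edi=M[120]=21
ecx=0|21=21
esi=120+4=124
eax=1-1=0
cmp eax, 0  (cmp 0,0)
jg start: not taken
halt.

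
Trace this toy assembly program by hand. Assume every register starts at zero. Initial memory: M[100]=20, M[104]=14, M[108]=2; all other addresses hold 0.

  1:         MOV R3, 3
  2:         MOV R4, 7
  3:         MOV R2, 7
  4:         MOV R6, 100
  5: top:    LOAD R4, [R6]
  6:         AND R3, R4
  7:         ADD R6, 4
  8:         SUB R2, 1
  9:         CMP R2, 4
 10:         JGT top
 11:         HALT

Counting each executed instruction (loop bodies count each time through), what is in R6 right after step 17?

108

MOV R3, 3 → R3=3
MOV R4, 7 → R4=7
MOV R2, 7 → R2=7
MOV R6, 100 → R6=100
LOAD R4, [R6] → R4=M[100]=20
AND R3, R4 → R3=3&20=0
ADD R6, 4 → R6=100+4=104
SUB R2, 1 → R2=7-1=6
CMP R2, 4  (cmp 6,4)
JGT top: taken
LOAD R4, [R6] → R4=M[104]=14
AND R3, R4 → R3=0&14=0
ADD R6, 4 → R6=104+4=108
SUB R2, 1 → R2=6-1=5
CMP R2, 4  (cmp 5,4)
JGT top: taken
LOAD R4, [R6] → R4=M[108]=2
After step 17: R6 = 108.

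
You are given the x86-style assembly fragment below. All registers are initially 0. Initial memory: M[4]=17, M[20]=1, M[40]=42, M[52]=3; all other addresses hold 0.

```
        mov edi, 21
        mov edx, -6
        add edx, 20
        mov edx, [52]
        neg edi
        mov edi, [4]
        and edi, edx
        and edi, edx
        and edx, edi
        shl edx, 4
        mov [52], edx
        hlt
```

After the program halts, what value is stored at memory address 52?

16

mov edi, 21 → edi=21
mov edx, -6 → edx=-6
add edx, 20 → edx=(-6)+20=14
mov edx, [52] → edx=M[52]=3
neg edi → edi=-(21)=-21
mov edi, [4] → edi=M[4]=17
and edi, edx → edi=17&3=1
and edi, edx → edi=1&3=1
and edx, edi → edx=3&1=1
shl edx, 4 → edx=1<<4=16
mov [52], edx → M[52]=16
halt.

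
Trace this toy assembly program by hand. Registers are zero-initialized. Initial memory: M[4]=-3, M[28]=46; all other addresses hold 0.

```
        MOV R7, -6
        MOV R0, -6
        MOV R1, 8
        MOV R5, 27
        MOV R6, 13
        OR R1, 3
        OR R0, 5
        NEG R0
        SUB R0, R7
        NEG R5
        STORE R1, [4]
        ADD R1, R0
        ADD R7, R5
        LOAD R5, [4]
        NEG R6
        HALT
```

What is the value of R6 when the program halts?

MOV R7, -6 → R7=-6
MOV R0, -6 → R0=-6
MOV R1, 8 → R1=8
MOV R5, 27 → R5=27
MOV R6, 13 → R6=13
OR R1, 3 → R1=8|3=11
OR R0, 5 → R0=(-6)|5=-1
NEG R0 → R0=-(-1)=1
SUB R0, R7 → R0=1-(-6)=7
NEG R5 → R5=-(27)=-27
STORE R1, [4] → M[4]=11
ADD R1, R0 → R1=11+7=18
ADD R7, R5 → R7=(-6)+(-27)=-33
LOAD R5, [4] → R5=M[4]=11
NEG R6 → R6=-(13)=-13
halt.

-13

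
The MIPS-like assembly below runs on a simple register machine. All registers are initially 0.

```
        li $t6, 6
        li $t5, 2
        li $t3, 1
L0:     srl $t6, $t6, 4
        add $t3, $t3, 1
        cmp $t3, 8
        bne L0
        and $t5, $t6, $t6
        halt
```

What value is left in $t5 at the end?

0

after li $t6, 6: $t6=6
after li $t5, 2: $t5=2
after li $t3, 1: $t3=1
after srl $t6, $t6, 4: $t6=6>>4=0
after add $t3, $t3, 1: $t3=1+1=2
cmp $t3, 8  (cmp 2,8)
bne L0: taken
after srl $t6, $t6, 4: $t6=0>>4=0
after add $t3, $t3, 1: $t3=2+1=3
cmp $t3, 8  (cmp 3,8)
bne L0: taken
after srl $t6, $t6, 4: $t6=0>>4=0
after add $t3, $t3, 1: $t3=3+1=4
cmp $t3, 8  (cmp 4,8)
bne L0: taken
after srl $t6, $t6, 4: $t6=0>>4=0
after add $t3, $t3, 1: $t3=4+1=5
cmp $t3, 8  (cmp 5,8)
bne L0: taken
after srl $t6, $t6, 4: $t6=0>>4=0
after add $t3, $t3, 1: $t3=5+1=6
cmp $t3, 8  (cmp 6,8)
bne L0: taken
after srl $t6, $t6, 4: $t6=0>>4=0
after add $t3, $t3, 1: $t3=6+1=7
cmp $t3, 8  (cmp 7,8)
bne L0: taken
after srl $t6, $t6, 4: $t6=0>>4=0
after add $t3, $t3, 1: $t3=7+1=8
cmp $t3, 8  (cmp 8,8)
bne L0: not taken
after and $t5, $t6, $t6: $t5=0&0=0
halt.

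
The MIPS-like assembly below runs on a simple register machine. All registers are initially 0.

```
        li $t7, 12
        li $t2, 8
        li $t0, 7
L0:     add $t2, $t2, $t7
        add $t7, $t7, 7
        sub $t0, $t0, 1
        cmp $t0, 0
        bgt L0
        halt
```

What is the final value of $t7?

after li $t7, 12: $t7=12
after li $t2, 8: $t2=8
after li $t0, 7: $t0=7
after add $t2, $t2, $t7: $t2=8+12=20
after add $t7, $t7, 7: $t7=12+7=19
after sub $t0, $t0, 1: $t0=7-1=6
cmp $t0, 0  (cmp 6,0)
bgt L0: taken
after add $t2, $t2, $t7: $t2=20+19=39
after add $t7, $t7, 7: $t7=19+7=26
after sub $t0, $t0, 1: $t0=6-1=5
cmp $t0, 0  (cmp 5,0)
bgt L0: taken
after add $t2, $t2, $t7: $t2=39+26=65
after add $t7, $t7, 7: $t7=26+7=33
after sub $t0, $t0, 1: $t0=5-1=4
cmp $t0, 0  (cmp 4,0)
bgt L0: taken
after add $t2, $t2, $t7: $t2=65+33=98
after add $t7, $t7, 7: $t7=33+7=40
after sub $t0, $t0, 1: $t0=4-1=3
cmp $t0, 0  (cmp 3,0)
bgt L0: taken
after add $t2, $t2, $t7: $t2=98+40=138
after add $t7, $t7, 7: $t7=40+7=47
after sub $t0, $t0, 1: $t0=3-1=2
cmp $t0, 0  (cmp 2,0)
bgt L0: taken
after add $t2, $t2, $t7: $t2=138+47=185
after add $t7, $t7, 7: $t7=47+7=54
after sub $t0, $t0, 1: $t0=2-1=1
cmp $t0, 0  (cmp 1,0)
bgt L0: taken
after add $t2, $t2, $t7: $t2=185+54=239
after add $t7, $t7, 7: $t7=54+7=61
after sub $t0, $t0, 1: $t0=1-1=0
cmp $t0, 0  (cmp 0,0)
bgt L0: not taken
halt.

61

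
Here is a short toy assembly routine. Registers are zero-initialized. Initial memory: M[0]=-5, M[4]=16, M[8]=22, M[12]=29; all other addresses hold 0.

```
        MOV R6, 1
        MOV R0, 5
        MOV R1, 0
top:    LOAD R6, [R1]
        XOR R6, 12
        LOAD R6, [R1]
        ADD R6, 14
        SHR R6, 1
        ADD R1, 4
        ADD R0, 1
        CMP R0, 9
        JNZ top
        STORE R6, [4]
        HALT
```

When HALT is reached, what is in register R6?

after MOV R6, 1: R6=1
after MOV R0, 5: R0=5
after MOV R1, 0: R1=0
after LOAD R6, [R1]: R6=M[0]=-5
after XOR R6, 12: R6=(-5)^12=-9
after LOAD R6, [R1]: R6=M[0]=-5
after ADD R6, 14: R6=(-5)+14=9
after SHR R6, 1: R6=9>>1=4
after ADD R1, 4: R1=0+4=4
after ADD R0, 1: R0=5+1=6
CMP R0, 9  (cmp 6,9)
JNZ top: taken
after LOAD R6, [R1]: R6=M[4]=16
after XOR R6, 12: R6=16^12=28
after LOAD R6, [R1]: R6=M[4]=16
after ADD R6, 14: R6=16+14=30
after SHR R6, 1: R6=30>>1=15
after ADD R1, 4: R1=4+4=8
after ADD R0, 1: R0=6+1=7
CMP R0, 9  (cmp 7,9)
JNZ top: taken
after LOAD R6, [R1]: R6=M[8]=22
after XOR R6, 12: R6=22^12=26
after LOAD R6, [R1]: R6=M[8]=22
after ADD R6, 14: R6=22+14=36
after SHR R6, 1: R6=36>>1=18
after ADD R1, 4: R1=8+4=12
after ADD R0, 1: R0=7+1=8
CMP R0, 9  (cmp 8,9)
JNZ top: taken
after LOAD R6, [R1]: R6=M[12]=29
after XOR R6, 12: R6=29^12=17
after LOAD R6, [R1]: R6=M[12]=29
after ADD R6, 14: R6=29+14=43
after SHR R6, 1: R6=43>>1=21
after ADD R1, 4: R1=12+4=16
after ADD R0, 1: R0=8+1=9
CMP R0, 9  (cmp 9,9)
JNZ top: not taken
STORE R6, [4] → M[4]=21
halt.

21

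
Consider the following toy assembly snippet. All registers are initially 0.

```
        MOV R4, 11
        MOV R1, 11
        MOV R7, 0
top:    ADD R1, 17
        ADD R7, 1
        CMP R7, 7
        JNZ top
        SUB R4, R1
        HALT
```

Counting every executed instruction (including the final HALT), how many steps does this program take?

33

MOV R4, 11 → R4=11
MOV R1, 11 → R1=11
MOV R7, 0 → R7=0
ADD R1, 17 → R1=11+17=28
ADD R7, 1 → R7=0+1=1
CMP R7, 7  (cmp 1,7)
JNZ top: taken
ADD R1, 17 → R1=28+17=45
ADD R7, 1 → R7=1+1=2
CMP R7, 7  (cmp 2,7)
JNZ top: taken
ADD R1, 17 → R1=45+17=62
ADD R7, 1 → R7=2+1=3
CMP R7, 7  (cmp 3,7)
JNZ top: taken
ADD R1, 17 → R1=62+17=79
ADD R7, 1 → R7=3+1=4
CMP R7, 7  (cmp 4,7)
JNZ top: taken
ADD R1, 17 → R1=79+17=96
ADD R7, 1 → R7=4+1=5
CMP R7, 7  (cmp 5,7)
JNZ top: taken
ADD R1, 17 → R1=96+17=113
ADD R7, 1 → R7=5+1=6
CMP R7, 7  (cmp 6,7)
JNZ top: taken
ADD R1, 17 → R1=113+17=130
ADD R7, 1 → R7=6+1=7
CMP R7, 7  (cmp 7,7)
JNZ top: not taken
SUB R4, R1 → R4=11-130=-119
halt.
Total executed instructions: 33.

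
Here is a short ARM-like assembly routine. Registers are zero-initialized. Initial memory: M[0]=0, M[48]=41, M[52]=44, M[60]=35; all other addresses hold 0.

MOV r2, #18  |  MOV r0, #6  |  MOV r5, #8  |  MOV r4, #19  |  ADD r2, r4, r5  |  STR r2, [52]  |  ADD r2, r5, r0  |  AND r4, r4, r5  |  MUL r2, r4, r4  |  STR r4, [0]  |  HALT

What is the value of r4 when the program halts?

r2=18
r0=6
r5=8
r4=19
r2=19+8=27
STR r2, [52] → M[52]=27
r2=8+6=14
r4=19&8=0
r2=0*0=0
STR r4, [0] → M[0]=0
halt.

0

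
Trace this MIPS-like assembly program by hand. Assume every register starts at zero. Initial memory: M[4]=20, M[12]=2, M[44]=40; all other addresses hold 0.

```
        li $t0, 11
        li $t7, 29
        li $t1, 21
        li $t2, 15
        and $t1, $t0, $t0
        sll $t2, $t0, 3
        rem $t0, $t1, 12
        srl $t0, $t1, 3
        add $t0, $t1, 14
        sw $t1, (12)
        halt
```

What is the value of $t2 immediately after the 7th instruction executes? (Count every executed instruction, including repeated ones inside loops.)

88

li $t0, 11 → $t0=11
li $t7, 29 → $t7=29
li $t1, 21 → $t1=21
li $t2, 15 → $t2=15
and $t1, $t0, $t0 → $t1=11&11=11
sll $t2, $t0, 3 → $t2=11<<3=88
rem $t0, $t1, 12 → $t0=11%12=11
After step 7: $t2 = 88.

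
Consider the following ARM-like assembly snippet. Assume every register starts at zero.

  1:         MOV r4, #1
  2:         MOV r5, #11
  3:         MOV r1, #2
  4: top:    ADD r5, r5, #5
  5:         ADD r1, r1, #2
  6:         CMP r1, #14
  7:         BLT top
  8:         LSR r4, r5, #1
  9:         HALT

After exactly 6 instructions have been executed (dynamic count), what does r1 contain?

r4=1
r5=11
r1=2
r5=11+5=16
r1=2+2=4
CMP r1, #14  (cmp 4,14)
After step 6: r1 = 4.

4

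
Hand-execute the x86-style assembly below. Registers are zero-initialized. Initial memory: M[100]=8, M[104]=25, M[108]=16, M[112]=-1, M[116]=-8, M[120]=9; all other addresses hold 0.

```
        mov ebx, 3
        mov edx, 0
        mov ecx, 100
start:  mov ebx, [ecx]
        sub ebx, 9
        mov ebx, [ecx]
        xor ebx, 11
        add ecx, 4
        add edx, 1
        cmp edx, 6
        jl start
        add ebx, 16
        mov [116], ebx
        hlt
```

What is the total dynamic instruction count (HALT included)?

54

after mov ebx, 3: ebx=3
after mov edx, 0: edx=0
after mov ecx, 100: ecx=100
after mov ebx, [ecx]: ebx=M[100]=8
after sub ebx, 9: ebx=8-9=-1
after mov ebx, [ecx]: ebx=M[100]=8
after xor ebx, 11: ebx=8^11=3
after add ecx, 4: ecx=100+4=104
after add edx, 1: edx=0+1=1
cmp edx, 6  (cmp 1,6)
jl start: taken
after mov ebx, [ecx]: ebx=M[104]=25
after sub ebx, 9: ebx=25-9=16
after mov ebx, [ecx]: ebx=M[104]=25
after xor ebx, 11: ebx=25^11=18
after add ecx, 4: ecx=104+4=108
after add edx, 1: edx=1+1=2
cmp edx, 6  (cmp 2,6)
jl start: taken
after mov ebx, [ecx]: ebx=M[108]=16
after sub ebx, 9: ebx=16-9=7
after mov ebx, [ecx]: ebx=M[108]=16
after xor ebx, 11: ebx=16^11=27
after add ecx, 4: ecx=108+4=112
after add edx, 1: edx=2+1=3
cmp edx, 6  (cmp 3,6)
jl start: taken
after mov ebx, [ecx]: ebx=M[112]=-1
after sub ebx, 9: ebx=(-1)-9=-10
after mov ebx, [ecx]: ebx=M[112]=-1
after xor ebx, 11: ebx=(-1)^11=-12
after add ecx, 4: ecx=112+4=116
after add edx, 1: edx=3+1=4
cmp edx, 6  (cmp 4,6)
jl start: taken
after mov ebx, [ecx]: ebx=M[116]=-8
after sub ebx, 9: ebx=(-8)-9=-17
after mov ebx, [ecx]: ebx=M[116]=-8
after xor ebx, 11: ebx=(-8)^11=-13
after add ecx, 4: ecx=116+4=120
after add edx, 1: edx=4+1=5
cmp edx, 6  (cmp 5,6)
jl start: taken
after mov ebx, [ecx]: ebx=M[120]=9
after sub ebx, 9: ebx=9-9=0
after mov ebx, [ecx]: ebx=M[120]=9
after xor ebx, 11: ebx=9^11=2
after add ecx, 4: ecx=120+4=124
after add edx, 1: edx=5+1=6
cmp edx, 6  (cmp 6,6)
jl start: not taken
after add ebx, 16: ebx=2+16=18
mov [116], ebx → M[116]=18
halt.
Total executed instructions: 54.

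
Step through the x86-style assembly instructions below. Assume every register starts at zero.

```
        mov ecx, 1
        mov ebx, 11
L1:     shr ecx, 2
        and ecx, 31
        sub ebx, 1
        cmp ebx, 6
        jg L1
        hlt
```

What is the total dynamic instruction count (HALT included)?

mov ecx, 1 → ecx=1
mov ebx, 11 → ebx=11
shr ecx, 2 → ecx=1>>2=0
and ecx, 31 → ecx=0&31=0
sub ebx, 1 → ebx=11-1=10
cmp ebx, 6  (cmp 10,6)
jg L1: taken
shr ecx, 2 → ecx=0>>2=0
and ecx, 31 → ecx=0&31=0
sub ebx, 1 → ebx=10-1=9
cmp ebx, 6  (cmp 9,6)
jg L1: taken
shr ecx, 2 → ecx=0>>2=0
and ecx, 31 → ecx=0&31=0
sub ebx, 1 → ebx=9-1=8
cmp ebx, 6  (cmp 8,6)
jg L1: taken
shr ecx, 2 → ecx=0>>2=0
and ecx, 31 → ecx=0&31=0
sub ebx, 1 → ebx=8-1=7
cmp ebx, 6  (cmp 7,6)
jg L1: taken
shr ecx, 2 → ecx=0>>2=0
and ecx, 31 → ecx=0&31=0
sub ebx, 1 → ebx=7-1=6
cmp ebx, 6  (cmp 6,6)
jg L1: not taken
halt.
Total executed instructions: 28.

28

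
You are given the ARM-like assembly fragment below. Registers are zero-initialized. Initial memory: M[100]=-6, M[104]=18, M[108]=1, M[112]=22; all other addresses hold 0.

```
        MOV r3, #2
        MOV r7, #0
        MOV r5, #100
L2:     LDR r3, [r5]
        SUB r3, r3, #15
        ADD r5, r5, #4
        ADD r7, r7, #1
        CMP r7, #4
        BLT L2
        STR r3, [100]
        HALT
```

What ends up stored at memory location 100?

after MOV r3, #2: r3=2
after MOV r7, #0: r7=0
after MOV r5, #100: r5=100
after LDR r3, [r5]: r3=M[100]=-6
after SUB r3, r3, #15: r3=(-6)-15=-21
after ADD r5, r5, #4: r5=100+4=104
after ADD r7, r7, #1: r7=0+1=1
CMP r7, #4  (cmp 1,4)
BLT L2: taken
after LDR r3, [r5]: r3=M[104]=18
after SUB r3, r3, #15: r3=18-15=3
after ADD r5, r5, #4: r5=104+4=108
after ADD r7, r7, #1: r7=1+1=2
CMP r7, #4  (cmp 2,4)
BLT L2: taken
after LDR r3, [r5]: r3=M[108]=1
after SUB r3, r3, #15: r3=1-15=-14
after ADD r5, r5, #4: r5=108+4=112
after ADD r7, r7, #1: r7=2+1=3
CMP r7, #4  (cmp 3,4)
BLT L2: taken
after LDR r3, [r5]: r3=M[112]=22
after SUB r3, r3, #15: r3=22-15=7
after ADD r5, r5, #4: r5=112+4=116
after ADD r7, r7, #1: r7=3+1=4
CMP r7, #4  (cmp 4,4)
BLT L2: not taken
STR r3, [100] → M[100]=7
halt.

7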